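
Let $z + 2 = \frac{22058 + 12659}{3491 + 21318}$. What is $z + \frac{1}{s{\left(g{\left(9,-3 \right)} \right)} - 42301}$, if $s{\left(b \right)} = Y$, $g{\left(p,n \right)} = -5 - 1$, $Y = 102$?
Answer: $- \frac{628832108}{1046914991} \approx -0.60065$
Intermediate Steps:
$g{\left(p,n \right)} = -6$
$s{\left(b \right)} = 102$
$z = - \frac{14901}{24809}$ ($z = -2 + \frac{22058 + 12659}{3491 + 21318} = -2 + \frac{34717}{24809} = - \frac{14901}{24809} \approx -0.60063$)
$z + \frac{1}{s{\left(g{\left(9,-3 \right)} \right)} - 42301} = - \frac{14901}{24809} + \frac{1}{102 - 42301} = - \frac{14901}{24809} + \frac{1}{-42199} = - \frac{14901}{24809} - \frac{1}{42199} = - \frac{628832108}{1046914991}$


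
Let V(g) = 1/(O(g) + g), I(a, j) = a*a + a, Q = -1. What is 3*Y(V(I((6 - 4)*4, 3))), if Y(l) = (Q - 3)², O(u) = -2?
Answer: 48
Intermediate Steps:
I(a, j) = a + a² (I(a, j) = a² + a = a + a²)
V(g) = 1/(-2 + g)
Y(l) = 16 (Y(l) = (-1 - 3)² = (-4)² = 16)
3*Y(V(I((6 - 4)*4, 3))) = 3*16 = 48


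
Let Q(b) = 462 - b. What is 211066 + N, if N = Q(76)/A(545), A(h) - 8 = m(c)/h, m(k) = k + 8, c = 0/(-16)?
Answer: 461073329/2184 ≈ 2.1111e+5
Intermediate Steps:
c = 0 (c = 0*(-1/16) = 0)
m(k) = 8 + k
A(h) = 8 + 8/h (A(h) = 8 + (8 + 0)/h = 8 + 8/h)
N = 105185/2184 (N = (462 - 1*76)/(8 + 8/545) = (462 - 76)/(8 + 8*(1/545)) = 386/(8 + 8/545) = 386/(4368/545) = 386*(545/4368) = 105185/2184 ≈ 48.162)
211066 + N = 211066 + 105185/2184 = 461073329/2184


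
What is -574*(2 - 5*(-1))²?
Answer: -28126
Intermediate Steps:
-574*(2 - 5*(-1))² = -574*(2 + 5)² = -574*7² = -574*49 = -28126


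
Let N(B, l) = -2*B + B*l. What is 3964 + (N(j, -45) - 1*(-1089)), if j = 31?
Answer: 3596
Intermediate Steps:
3964 + (N(j, -45) - 1*(-1089)) = 3964 + (31*(-2 - 45) - 1*(-1089)) = 3964 + (31*(-47) + 1089) = 3964 + (-1457 + 1089) = 3964 - 368 = 3596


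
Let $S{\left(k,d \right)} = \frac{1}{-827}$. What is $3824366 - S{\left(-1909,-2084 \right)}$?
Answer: $\frac{3162750683}{827} \approx 3.8244 \cdot 10^{6}$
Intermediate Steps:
$S{\left(k,d \right)} = - \frac{1}{827}$
$3824366 - S{\left(-1909,-2084 \right)} = 3824366 - - \frac{1}{827} = 3824366 + \frac{1}{827} = \frac{3162750683}{827}$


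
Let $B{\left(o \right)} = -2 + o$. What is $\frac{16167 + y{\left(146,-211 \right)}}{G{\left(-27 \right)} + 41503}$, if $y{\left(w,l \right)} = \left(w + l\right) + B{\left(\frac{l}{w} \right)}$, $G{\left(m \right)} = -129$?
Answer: $\frac{2350389}{6040604} \approx 0.3891$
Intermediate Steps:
$y{\left(w,l \right)} = -2 + l + w + \frac{l}{w}$ ($y{\left(w,l \right)} = \left(w + l\right) + \left(-2 + \frac{l}{w}\right) = \left(l + w\right) + \left(-2 + \frac{l}{w}\right) = -2 + l + w + \frac{l}{w}$)
$\frac{16167 + y{\left(146,-211 \right)}}{G{\left(-27 \right)} + 41503} = \frac{16167 - \left(67 + \frac{211}{146}\right)}{-129 + 41503} = \frac{16167 - \frac{9993}{146}}{41374} = \left(16167 - \frac{9993}{146}\right) \frac{1}{41374} = \frac{2350389}{146} \cdot \frac{1}{41374} = \frac{2350389}{6040604}$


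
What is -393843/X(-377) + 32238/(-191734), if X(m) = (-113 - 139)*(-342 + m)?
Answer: -13559038751/5789983332 ≈ -2.3418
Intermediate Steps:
X(m) = 86184 - 252*m (X(m) = -252*(-342 + m) = 86184 - 252*m)
-393843/X(-377) + 32238/(-191734) = -393843/(86184 - 252*(-377)) + 32238/(-191734) = -393843/(86184 + 95004) + 32238*(-1/191734) = -393843/181188 - 16119/95867 = -393843*1/181188 - 16119/95867 = -131281/60396 - 16119/95867 = -13559038751/5789983332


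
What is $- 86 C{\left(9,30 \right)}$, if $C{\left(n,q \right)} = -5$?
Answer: $430$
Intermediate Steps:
$- 86 C{\left(9,30 \right)} = \left(-86\right) \left(-5\right) = 430$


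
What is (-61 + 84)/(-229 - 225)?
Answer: -23/454 ≈ -0.050661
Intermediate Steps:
(-61 + 84)/(-229 - 225) = 23/(-454) = -1/454*23 = -23/454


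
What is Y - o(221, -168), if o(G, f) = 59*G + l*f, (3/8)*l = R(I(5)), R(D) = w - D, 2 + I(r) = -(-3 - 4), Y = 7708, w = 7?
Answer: -4435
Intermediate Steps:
I(r) = 5 (I(r) = -2 - (-3 - 4) = -2 - 1*(-7) = -2 + 7 = 5)
R(D) = 7 - D
l = 16/3 (l = 8*(7 - 1*5)/3 = 8*(7 - 5)/3 = (8/3)*2 = 16/3 ≈ 5.3333)
o(G, f) = 59*G + 16*f/3
Y - o(221, -168) = 7708 - (59*221 + (16/3)*(-168)) = 7708 - (13039 - 896) = 7708 - 1*12143 = 7708 - 12143 = -4435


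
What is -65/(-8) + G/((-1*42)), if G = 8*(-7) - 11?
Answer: 1633/168 ≈ 9.7202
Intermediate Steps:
G = -67 (G = -56 - 11 = -67)
-65/(-8) + G/((-1*42)) = -65/(-8) - 67/((-1*42)) = -65*(-⅛) - 67/(-42) = 65/8 - 67*(-1/42) = 65/8 + 67/42 = 1633/168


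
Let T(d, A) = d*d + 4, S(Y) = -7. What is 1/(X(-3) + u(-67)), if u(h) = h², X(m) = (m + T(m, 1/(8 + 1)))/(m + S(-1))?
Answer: 1/4488 ≈ 0.00022282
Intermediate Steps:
T(d, A) = 4 + d² (T(d, A) = d² + 4 = 4 + d²)
X(m) = (4 + m + m²)/(-7 + m) (X(m) = (m + (4 + m²))/(m - 7) = (4 + m + m²)/(-7 + m))
1/(X(-3) + u(-67)) = 1/((4 - 3 + (-3)²)/(-7 - 3) + (-67)²) = 1/((4 - 3 + 9)/(-10) + 4489) = 1/(-⅒*10 + 4489) = 1/(-1 + 4489) = 1/4488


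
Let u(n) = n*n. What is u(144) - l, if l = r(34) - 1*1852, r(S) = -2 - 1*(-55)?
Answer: 22535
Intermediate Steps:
r(S) = 53 (r(S) = -2 + 55 = 53)
u(n) = n²
l = -1799 (l = 53 - 1*1852 = 53 - 1852 = -1799)
u(144) - l = 144² - 1*(-1799) = 20736 + 1799 = 22535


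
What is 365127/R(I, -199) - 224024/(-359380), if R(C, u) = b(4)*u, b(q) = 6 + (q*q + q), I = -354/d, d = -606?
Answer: -32515060271/464858030 ≈ -69.946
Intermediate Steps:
I = 59/101 (I = -354/(-606) = -354*(-1/606) = 59/101 ≈ 0.58416)
b(q) = 6 + q + q² (b(q) = 6 + (q² + q) = 6 + (q + q²) = 6 + q + q²)
R(C, u) = 26*u (R(C, u) = (6 + 4 + 4²)*u = (6 + 4 + 16)*u = 26*u)
365127/R(I, -199) - 224024/(-359380) = 365127/((26*(-199))) - 224024/(-359380) = 365127/(-5174) - 224024*(-1/359380) = 365127*(-1/5174) + 56006/89845 = -365127/5174 + 56006/89845 = -32515060271/464858030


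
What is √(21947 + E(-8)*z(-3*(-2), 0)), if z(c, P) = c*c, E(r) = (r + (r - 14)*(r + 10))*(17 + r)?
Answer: √5099 ≈ 71.407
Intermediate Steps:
E(r) = (17 + r)*(r + (-14 + r)*(10 + r)) (E(r) = (r + (-14 + r)*(10 + r))*(17 + r) = (17 + r)*(r + (-14 + r)*(10 + r)))
z(c, P) = c²
√(21947 + E(-8)*z(-3*(-2), 0)) = √(21947 + (-2380 + (-8)³ - 191*(-8) + 14*(-8)²)*(-3*(-2))²) = √(21947 + (-2380 - 512 + 1528 + 14*64)*6²) = √(21947 + (-2380 - 512 + 1528 + 896)*36) = √(21947 - 468*36) = √(21947 - 16848) = √5099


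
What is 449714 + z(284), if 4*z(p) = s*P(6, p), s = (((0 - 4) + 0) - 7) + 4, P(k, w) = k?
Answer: 899407/2 ≈ 4.4970e+5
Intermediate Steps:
s = -7 (s = ((-4 + 0) - 7) + 4 = (-4 - 7) + 4 = -11 + 4 = -7)
z(p) = -21/2 (z(p) = (-7*6)/4 = (¼)*(-42) = -21/2)
449714 + z(284) = 449714 - 21/2 = 899407/2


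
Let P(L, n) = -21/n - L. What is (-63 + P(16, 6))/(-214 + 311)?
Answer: -165/194 ≈ -0.85052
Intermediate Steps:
P(L, n) = -L - 21/n
(-63 + P(16, 6))/(-214 + 311) = (-63 + (-1*16 - 21/6))/(-214 + 311) = (-63 + (-16 - 21*1/6))/97 = (-63 + (-16 - 7/2))*(1/97) = (-63 - 39/2)*(1/97) = -165/2*1/97 = -165/194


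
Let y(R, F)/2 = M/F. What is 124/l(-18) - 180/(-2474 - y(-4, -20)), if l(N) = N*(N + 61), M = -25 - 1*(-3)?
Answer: -139774/1597149 ≈ -0.087515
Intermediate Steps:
M = -22 (M = -25 + 3 = -22)
y(R, F) = -44/F (y(R, F) = 2*(-22/F) = -44/F)
l(N) = N*(61 + N)
124/l(-18) - 180/(-2474 - y(-4, -20)) = 124/((-18*(61 - 18))) - 180/(-2474 - (-44)/(-20)) = 124/((-18*43)) - 180/(-2474 - (-44)*(-1)/20) = 124/(-774) - 180/(-2474 - 1*11/5) = 124*(-1/774) - 180/(-2474 - 11/5) = -62/387 - 180/(-12381/5) = -62/387 - 180*(-5/12381) = -62/387 + 300/4127 = -139774/1597149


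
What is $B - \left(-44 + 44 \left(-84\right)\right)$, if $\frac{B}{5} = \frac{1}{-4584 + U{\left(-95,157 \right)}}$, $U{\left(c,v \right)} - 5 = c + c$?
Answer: $\frac{17836055}{4769} \approx 3740.0$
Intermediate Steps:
$U{\left(c,v \right)} = 5 + 2 c$ ($U{\left(c,v \right)} = 5 + \left(c + c\right) = 5 + 2 c$)
$B = - \frac{5}{4769}$ ($B = \frac{5}{-4584 + \left(5 + 2 \left(-95\right)\right)} = \frac{5}{-4584 + \left(5 - 190\right)} = \frac{5}{-4584 - 185} = \frac{5}{-4769} = 5 \left(- \frac{1}{4769}\right) = - \frac{5}{4769} \approx -0.0010484$)
$B - \left(-44 + 44 \left(-84\right)\right) = - \frac{5}{4769} - \left(-44 + 44 \left(-84\right)\right) = - \frac{5}{4769} - \left(-44 - 3696\right) = - \frac{5}{4769} - -3740 = - \frac{5}{4769} + 3740 = \frac{17836055}{4769}$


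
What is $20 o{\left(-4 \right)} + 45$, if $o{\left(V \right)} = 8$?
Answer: $205$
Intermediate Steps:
$20 o{\left(-4 \right)} + 45 = 20 \cdot 8 + 45 = 160 + 45 = 205$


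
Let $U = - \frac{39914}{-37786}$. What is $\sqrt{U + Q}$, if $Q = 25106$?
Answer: $\frac{\sqrt{182894887555}}{2699} \approx 158.45$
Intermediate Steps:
$U = \frac{2851}{2699}$ ($U = \left(-39914\right) \left(- \frac{1}{37786}\right) = \frac{2851}{2699} \approx 1.0563$)
$\sqrt{U + Q} = \sqrt{\frac{2851}{2699} + 25106} = \sqrt{\frac{67763945}{2699}} = \frac{\sqrt{182894887555}}{2699}$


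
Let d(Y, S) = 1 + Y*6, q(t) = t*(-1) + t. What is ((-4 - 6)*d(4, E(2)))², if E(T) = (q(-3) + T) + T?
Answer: 62500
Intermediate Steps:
q(t) = 0 (q(t) = -t + t = 0)
E(T) = 2*T (E(T) = (0 + T) + T = T + T = 2*T)
d(Y, S) = 1 + 6*Y
((-4 - 6)*d(4, E(2)))² = ((-4 - 6)*(1 + 6*4))² = (-10*(1 + 24))² = (-10*25)² = (-250)² = 62500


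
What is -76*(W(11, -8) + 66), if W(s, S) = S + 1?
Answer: -4484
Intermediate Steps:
W(s, S) = 1 + S
-76*(W(11, -8) + 66) = -76*((1 - 8) + 66) = -76*(-7 + 66) = -76*59 = -4484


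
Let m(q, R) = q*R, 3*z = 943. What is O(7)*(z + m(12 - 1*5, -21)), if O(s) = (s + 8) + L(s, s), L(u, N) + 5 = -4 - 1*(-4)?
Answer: 5020/3 ≈ 1673.3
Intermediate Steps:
z = 943/3 (z = (1/3)*943 = 943/3 ≈ 314.33)
L(u, N) = -5 (L(u, N) = -5 + (-4 - 1*(-4)) = -5 + (-4 + 4) = -5 + 0 = -5)
O(s) = 3 + s (O(s) = (s + 8) - 5 = (8 + s) - 5 = 3 + s)
m(q, R) = R*q
O(7)*(z + m(12 - 1*5, -21)) = (3 + 7)*(943/3 - 21*(12 - 1*5)) = 10*(943/3 - 21*(12 - 5)) = 10*(943/3 - 21*7) = 10*(943/3 - 147) = 10*(502/3) = 5020/3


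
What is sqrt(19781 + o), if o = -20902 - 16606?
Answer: I*sqrt(17727) ≈ 133.14*I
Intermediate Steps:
o = -37508
sqrt(19781 + o) = sqrt(19781 - 37508) = sqrt(-17727) = I*sqrt(17727)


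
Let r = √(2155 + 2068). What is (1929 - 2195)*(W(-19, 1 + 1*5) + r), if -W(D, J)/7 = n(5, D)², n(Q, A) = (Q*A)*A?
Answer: 6066442550 - 266*√4223 ≈ 6.0664e+9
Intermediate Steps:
n(Q, A) = Q*A² (n(Q, A) = (A*Q)*A = Q*A²)
r = √4223 ≈ 64.985
W(D, J) = -175*D⁴ (W(D, J) = -7*25*D⁴ = -175*D⁴)
(1929 - 2195)*(W(-19, 1 + 1*5) + r) = (1929 - 2195)*(-175*(-19)⁴ + √4223) = -266*(-175*130321 + √4223) = -266*(-22806175 + √4223) = 6066442550 - 266*√4223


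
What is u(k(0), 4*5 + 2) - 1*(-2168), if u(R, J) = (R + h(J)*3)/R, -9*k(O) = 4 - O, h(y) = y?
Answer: 4041/2 ≈ 2020.5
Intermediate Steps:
k(O) = -4/9 + O/9 (k(O) = -(4 - O)/9 = -4/9 + O/9)
u(R, J) = (R + 3*J)/R (u(R, J) = (R + J*3)/R = (R + 3*J)/R)
u(k(0), 4*5 + 2) - 1*(-2168) = ((-4/9 + (⅑)*0) + 3*(4*5 + 2))/(-4/9 + (⅑)*0) - 1*(-2168) = ((-4/9 + 0) + 3*(20 + 2))/(-4/9 + 0) + 2168 = (-4/9 + 3*22)/(-4/9) + 2168 = -9*(-4/9 + 66)/4 + 2168 = -9/4*590/9 + 2168 = -295/2 + 2168 = 4041/2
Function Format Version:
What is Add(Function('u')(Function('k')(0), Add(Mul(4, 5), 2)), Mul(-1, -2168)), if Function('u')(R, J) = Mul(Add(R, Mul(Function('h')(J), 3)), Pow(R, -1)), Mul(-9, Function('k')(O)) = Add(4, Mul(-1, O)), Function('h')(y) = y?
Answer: Rational(4041, 2) ≈ 2020.5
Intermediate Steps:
Function('k')(O) = Add(Rational(-4, 9), Mul(Rational(1, 9), O)) (Function('k')(O) = Mul(Rational(-1, 9), Add(4, Mul(-1, O))) = Add(Rational(-4, 9), Mul(Rational(1, 9), O)))
Function('u')(R, J) = Mul(Pow(R, -1), Add(R, Mul(3, J))) (Function('u')(R, J) = Mul(Add(R, Mul(J, 3)), Pow(R, -1)) = Mul(Add(R, Mul(3, J)), Pow(R, -1)) = Mul(Pow(R, -1), Add(R, Mul(3, J))))
Add(Function('u')(Function('k')(0), Add(Mul(4, 5), 2)), Mul(-1, -2168)) = Add(Mul(Pow(Add(Rational(-4, 9), Mul(Rational(1, 9), 0)), -1), Add(Add(Rational(-4, 9), Mul(Rational(1, 9), 0)), Mul(3, Add(Mul(4, 5), 2)))), Mul(-1, -2168)) = Add(Mul(Pow(Add(Rational(-4, 9), 0), -1), Add(Add(Rational(-4, 9), 0), Mul(3, Add(20, 2)))), 2168) = Add(Mul(Pow(Rational(-4, 9), -1), Add(Rational(-4, 9), Mul(3, 22))), 2168) = Add(Mul(Rational(-9, 4), Add(Rational(-4, 9), 66)), 2168) = Add(Mul(Rational(-9, 4), Rational(590, 9)), 2168) = Add(Rational(-295, 2), 2168) = Rational(4041, 2)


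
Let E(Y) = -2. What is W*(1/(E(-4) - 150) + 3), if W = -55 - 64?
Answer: -54145/152 ≈ -356.22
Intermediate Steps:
W = -119
W*(1/(E(-4) - 150) + 3) = -119*(1/(-2 - 150) + 3) = -119*(1/(-152) + 3) = -119*(-1/152 + 3) = -119*455/152 = -54145/152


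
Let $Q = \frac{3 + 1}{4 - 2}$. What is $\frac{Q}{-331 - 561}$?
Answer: $- \frac{1}{446} \approx -0.0022422$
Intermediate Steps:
$Q = 2$ ($Q = \frac{4}{2} = 4 \cdot \frac{1}{2} = 2$)
$\frac{Q}{-331 - 561} = \frac{2}{-331 - 561} = \frac{2}{-892} = 2 \left(- \frac{1}{892}\right) = - \frac{1}{446}$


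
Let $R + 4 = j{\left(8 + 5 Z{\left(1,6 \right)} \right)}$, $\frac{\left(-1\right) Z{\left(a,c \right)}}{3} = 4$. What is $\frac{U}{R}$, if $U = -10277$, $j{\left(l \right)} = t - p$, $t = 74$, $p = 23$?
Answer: $- \frac{10277}{47} \approx -218.66$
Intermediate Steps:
$Z{\left(a,c \right)} = -12$ ($Z{\left(a,c \right)} = \left(-3\right) 4 = -12$)
$j{\left(l \right)} = 51$ ($j{\left(l \right)} = 74 - 23 = 51$)
$R = 47$ ($R = -4 + 51 = 47$)
$\frac{U}{R} = - \frac{10277}{47}$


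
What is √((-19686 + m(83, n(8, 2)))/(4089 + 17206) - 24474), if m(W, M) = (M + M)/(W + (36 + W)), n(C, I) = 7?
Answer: I*√113219021217711655/2150795 ≈ 156.44*I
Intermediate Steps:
m(W, M) = 2*M/(36 + 2*W) (m(W, M) = (2*M)/(36 + 2*W) = 2*M/(36 + 2*W))
√((-19686 + m(83, n(8, 2)))/(4089 + 17206) - 24474) = √((-19686 + 7/(18 + 83))/(4089 + 17206) - 24474) = √((-19686 + 7/101)/21295 - 24474) = √((-19686 + 7*(1/101))*(1/21295) - 24474) = √((-19686 + 7/101)*(1/21295) - 24474) = √(-1988279/101*1/21295 - 24474) = √(-1988279/2150795 - 24474) = √(-52640545109/2150795) = I*√113219021217711655/2150795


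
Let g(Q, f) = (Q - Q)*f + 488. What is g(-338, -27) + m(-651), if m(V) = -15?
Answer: 473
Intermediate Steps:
g(Q, f) = 488 (g(Q, f) = 0*f + 488 = 0 + 488 = 488)
g(-338, -27) + m(-651) = 488 - 15 = 473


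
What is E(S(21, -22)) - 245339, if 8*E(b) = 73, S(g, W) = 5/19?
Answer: -1962639/8 ≈ -2.4533e+5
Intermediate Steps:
S(g, W) = 5/19 (S(g, W) = 5*(1/19) = 5/19)
E(b) = 73/8 (E(b) = (⅛)*73 = 73/8)
E(S(21, -22)) - 245339 = 73/8 - 245339 = -1962639/8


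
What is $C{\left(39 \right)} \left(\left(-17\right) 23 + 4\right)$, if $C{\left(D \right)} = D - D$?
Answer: $0$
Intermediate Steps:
$C{\left(D \right)} = 0$
$C{\left(39 \right)} \left(\left(-17\right) 23 + 4\right) = 0 \left(\left(-17\right) 23 + 4\right) = 0 \left(-391 + 4\right) = 0 \left(-387\right) = 0$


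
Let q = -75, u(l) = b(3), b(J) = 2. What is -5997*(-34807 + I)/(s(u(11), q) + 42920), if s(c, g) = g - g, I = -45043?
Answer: 47886045/4292 ≈ 11157.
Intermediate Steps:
u(l) = 2
s(c, g) = 0
-5997*(-34807 + I)/(s(u(11), q) + 42920) = -5997*(-34807 - 45043)/(0 + 42920) = -5997/(42920/(-79850)) = -5997/(42920*(-1/79850)) = -5997/(-4292/7985) = -5997*(-7985/4292) = 47886045/4292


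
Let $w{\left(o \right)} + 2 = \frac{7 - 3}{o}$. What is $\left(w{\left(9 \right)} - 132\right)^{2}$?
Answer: $\frac{1444804}{81} \approx 17837.0$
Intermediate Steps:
$w{\left(o \right)} = -2 + \frac{4}{o}$ ($w{\left(o \right)} = -2 + \frac{7 - 3}{o} = -2 + \frac{4}{o}$)
$\left(w{\left(9 \right)} - 132\right)^{2} = \left(\left(-2 + \frac{4}{9}\right) - 132\right)^{2} = \left(- \frac{14}{9} - 132\right)^{2} = \left(- \frac{1202}{9}\right)^{2} = \frac{1444804}{81}$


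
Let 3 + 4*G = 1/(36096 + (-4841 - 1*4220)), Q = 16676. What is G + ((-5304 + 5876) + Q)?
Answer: 466279404/27035 ≈ 17247.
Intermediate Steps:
G = -20276/27035 (G = -¾ + 1/(4*(36096 + (-4841 - 1*4220))) = -¾ + 1/(4*(36096 + (-4841 - 4220))) = -¾ + 1/(4*(36096 - 9061)) = -¾ + (¼)/27035 = -¾ + (¼)*(1/27035) = -¾ + 1/108140 = -20276/27035 ≈ -0.74999)
G + ((-5304 + 5876) + Q) = -20276/27035 + ((-5304 + 5876) + 16676) = -20276/27035 + (572 + 16676) = -20276/27035 + 17248 = 466279404/27035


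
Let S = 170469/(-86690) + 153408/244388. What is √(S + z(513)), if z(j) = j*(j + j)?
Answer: √14765270207710849708162110/5296498930 ≈ 725.49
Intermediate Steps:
z(j) = 2*j² (z(j) = j*(2*j) = 2*j²)
S = -7090409613/5296498930 (S = 170469*(-1/86690) + 153408*(1/244388) = -170469/86690 + 38352/61097 = -7090409613/5296498930 ≈ -1.3387)
√(S + z(513)) = √(-7090409613/5296498930 + 2*513²) = √(-7090409613/5296498930 + 2*263169) = √(-7090409613/5296498930 + 526338) = √(2787741563408727/5296498930) = √14765270207710849708162110/5296498930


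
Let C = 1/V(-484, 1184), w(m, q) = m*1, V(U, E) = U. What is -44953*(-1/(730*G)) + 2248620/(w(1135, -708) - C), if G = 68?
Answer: 54049498977173/27269287240 ≈ 1982.1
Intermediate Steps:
w(m, q) = m
C = -1/484 (C = 1/(-484) = -1/484 ≈ -0.0020661)
-44953*(-1/(730*G)) + 2248620/(w(1135, -708) - C) = -44953/((68*(-10))*73) + 2248620/(1135 - 1*(-1/484)) = -44953/((-680*73)) + 2248620/(1135 + 1/484) = -44953/(-49640) + 2248620/(549341/484) = -44953*(-1/49640) + 2248620*(484/549341) = 44953/49640 + 1088332080/549341 = 54049498977173/27269287240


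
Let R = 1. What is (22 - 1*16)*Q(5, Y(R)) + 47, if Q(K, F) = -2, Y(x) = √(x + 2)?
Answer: 35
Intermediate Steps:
Y(x) = √(2 + x)
(22 - 1*16)*Q(5, Y(R)) + 47 = (22 - 1*16)*(-2) + 47 = (22 - 16)*(-2) + 47 = 6*(-2) + 47 = -12 + 47 = 35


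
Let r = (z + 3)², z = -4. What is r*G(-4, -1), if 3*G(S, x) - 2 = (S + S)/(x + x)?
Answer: 2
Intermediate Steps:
G(S, x) = ⅔ + S/(3*x) (G(S, x) = ⅔ + ((S + S)/(x + x))/3 = ⅔ + ((2*S)/((2*x)))/3 = ⅔ + ((2*S)*(1/(2*x)))/3 = ⅔ + (S/x)/3 = ⅔ + S/(3*x))
r = 1 (r = (-4 + 3)² = (-1)² = 1)
r*G(-4, -1) = 1*((⅓)*(-4 + 2*(-1))/(-1)) = 1*((⅓)*(-1)*(-4 - 2)) = 1*((⅓)*(-1)*(-6)) = 1*2 = 2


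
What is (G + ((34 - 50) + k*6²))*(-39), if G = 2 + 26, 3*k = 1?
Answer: -936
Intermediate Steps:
k = ⅓ (k = (⅓)*1 = ⅓ ≈ 0.33333)
G = 28
(G + ((34 - 50) + k*6²))*(-39) = (28 + ((34 - 50) + (⅓)*6²))*(-39) = (28 + (-16 + (⅓)*36))*(-39) = (28 + (-16 + 12))*(-39) = (28 - 4)*(-39) = 24*(-39) = -936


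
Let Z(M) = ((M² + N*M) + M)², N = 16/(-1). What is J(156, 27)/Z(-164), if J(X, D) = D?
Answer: 27/861774736 ≈ 3.1331e-8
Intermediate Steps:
N = -16 (N = 16*(-1) = -16)
Z(M) = (M² - 15*M)² (Z(M) = ((M² - 16*M) + M)² = (M² - 15*M)²)
J(156, 27)/Z(-164) = 27/(((-164)²*(-15 - 164)²)) = 27/((26896*(-179)²)) = 27/((26896*32041)) = 27/861774736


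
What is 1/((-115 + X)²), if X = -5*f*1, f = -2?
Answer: 1/11025 ≈ 9.0703e-5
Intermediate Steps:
X = 10 (X = -5*(-2)*1 = 10*1 = 10)
1/((-115 + X)²) = 1/((-115 + 10)²) = 1/((-105)²) = 1/11025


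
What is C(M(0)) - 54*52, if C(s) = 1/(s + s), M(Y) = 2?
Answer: -11231/4 ≈ -2807.8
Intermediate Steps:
C(s) = 1/(2*s)
C(M(0)) - 54*52 = (1/2)/2 - 54*52 = (1/2)*(1/2) - 2808 = 1/4 - 2808 = -11231/4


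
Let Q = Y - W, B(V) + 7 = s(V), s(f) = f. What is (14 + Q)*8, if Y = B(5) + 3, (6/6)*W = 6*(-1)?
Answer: 168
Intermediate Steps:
B(V) = -7 + V
W = -6 (W = 6*(-1) = -6)
Y = 1 (Y = (-7 + 5) + 3 = -2 + 3 = 1)
Q = 7 (Q = 1 - 1*(-6) = 1 + 6 = 7)
(14 + Q)*8 = (14 + 7)*8 = 21*8 = 168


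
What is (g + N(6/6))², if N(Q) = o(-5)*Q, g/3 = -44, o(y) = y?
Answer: 18769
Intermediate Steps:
g = -132 (g = 3*(-44) = -132)
N(Q) = -5*Q
(g + N(6/6))² = (-132 - 30/6)² = (-132 - 5*1)² = (-132 - 5)² = (-137)² = 18769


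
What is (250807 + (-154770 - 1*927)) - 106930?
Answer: -11820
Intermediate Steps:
(250807 + (-154770 - 1*927)) - 106930 = (250807 + (-154770 - 927)) - 106930 = (250807 - 155697) - 106930 = 95110 - 106930 = -11820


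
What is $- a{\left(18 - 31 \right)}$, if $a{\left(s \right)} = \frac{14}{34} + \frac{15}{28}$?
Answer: $- \frac{451}{476} \approx -0.94748$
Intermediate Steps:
$a{\left(s \right)} = \frac{451}{476}$ ($a{\left(s \right)} = 14 \cdot \frac{1}{34} + 15 \cdot \frac{1}{28} = \frac{7}{17} + \frac{15}{28} = \frac{451}{476}$)
$- a{\left(18 - 31 \right)} = \left(-1\right) \frac{451}{476} = - \frac{451}{476}$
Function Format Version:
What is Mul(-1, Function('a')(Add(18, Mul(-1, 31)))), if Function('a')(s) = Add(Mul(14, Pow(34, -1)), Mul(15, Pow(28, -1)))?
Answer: Rational(-451, 476) ≈ -0.94748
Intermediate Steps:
Function('a')(s) = Rational(451, 476) (Function('a')(s) = Add(Mul(14, Rational(1, 34)), Mul(15, Rational(1, 28))) = Add(Rational(7, 17), Rational(15, 28)) = Rational(451, 476))
Mul(-1, Function('a')(Add(18, Mul(-1, 31)))) = Mul(-1, Rational(451, 476)) = Rational(-451, 476)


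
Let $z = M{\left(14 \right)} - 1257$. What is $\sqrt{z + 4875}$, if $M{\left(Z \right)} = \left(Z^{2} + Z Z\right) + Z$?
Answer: $2 \sqrt{1006} \approx 63.435$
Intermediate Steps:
$M{\left(Z \right)} = Z + 2 Z^{2}$ ($M{\left(Z \right)} = \left(Z^{2} + Z^{2}\right) + Z = 2 Z^{2} + Z = Z + 2 Z^{2}$)
$z = -851$ ($z = 14 \left(1 + 2 \cdot 14\right) - 1257 = 14 \left(1 + 28\right) - 1257 = 14 \cdot 29 - 1257 = 406 - 1257 = -851$)
$\sqrt{z + 4875} = \sqrt{-851 + 4875} = \sqrt{4024} = 2 \sqrt{1006}$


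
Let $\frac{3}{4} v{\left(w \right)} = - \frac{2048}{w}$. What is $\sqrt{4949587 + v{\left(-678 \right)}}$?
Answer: $\frac{5 \sqrt{22752478019}}{339} \approx 2224.8$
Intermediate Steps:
$v{\left(w \right)} = - \frac{8192}{3 w}$ ($v{\left(w \right)} = \frac{4 \left(- \frac{2048}{w}\right)}{3} = - \frac{8192}{3 w}$)
$\sqrt{4949587 + v{\left(-678 \right)}} = \sqrt{4949587 - \frac{8192}{3 \left(-678\right)}} = \sqrt{4949587 - - \frac{4096}{1017}} = \sqrt{4949587 + \frac{4096}{1017}} = \sqrt{\frac{5033734075}{1017}} = \frac{5 \sqrt{22752478019}}{339}$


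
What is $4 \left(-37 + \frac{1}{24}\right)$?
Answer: $- \frac{887}{6} \approx -147.83$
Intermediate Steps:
$4 \left(-37 + \frac{1}{24}\right) = 4 \left(- \frac{887}{24}\right) = - \frac{887}{6}$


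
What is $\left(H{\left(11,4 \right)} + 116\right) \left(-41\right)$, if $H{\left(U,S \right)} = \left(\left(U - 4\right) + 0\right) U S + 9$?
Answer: $-17753$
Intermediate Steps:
$H{\left(U,S \right)} = 9 + S U \left(-4 + U\right)$ ($H{\left(U,S \right)} = \left(\left(-4 + U\right) + 0\right) U S + 9 = \left(-4 + U\right) U S + 9 = U \left(-4 + U\right) S + 9 = S U \left(-4 + U\right) + 9 = 9 + S U \left(-4 + U\right)$)
$\left(H{\left(11,4 \right)} + 116\right) \left(-41\right) = \left(\left(9 + 4 \cdot 11^{2} - 16 \cdot 11\right) + 116\right) \left(-41\right) = \left(\left(9 + 4 \cdot 121 - 176\right) + 116\right) \left(-41\right) = \left(\left(9 + 484 - 176\right) + 116\right) \left(-41\right) = \left(317 + 116\right) \left(-41\right) = 433 \left(-41\right) = -17753$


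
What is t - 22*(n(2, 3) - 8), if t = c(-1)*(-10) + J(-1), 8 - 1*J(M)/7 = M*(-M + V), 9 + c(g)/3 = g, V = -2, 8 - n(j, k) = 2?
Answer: 393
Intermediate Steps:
n(j, k) = 6 (n(j, k) = 8 - 1*2 = 8 - 2 = 6)
c(g) = -27 + 3*g
J(M) = 56 - 7*M*(-2 - M) (J(M) = 56 - 7*M*(-M - 2) = 56 - 7*M*(-2 - M))
t = 349 (t = (-27 + 3*(-1))*(-10) + (56 + 7*(-1)² + 14*(-1)) = (-27 - 3)*(-10) + (56 + 7*1 - 14) = -30*(-10) + (56 + 7 - 14) = 300 + 49 = 349)
t - 22*(n(2, 3) - 8) = 349 - 22*(6 - 8) = 349 - 22*(-2) = 349 + 44 = 393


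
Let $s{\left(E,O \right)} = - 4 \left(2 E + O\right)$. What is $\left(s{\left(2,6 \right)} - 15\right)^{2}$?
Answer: $3025$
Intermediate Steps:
$s{\left(E,O \right)} = - 8 E - 4 O$ ($s{\left(E,O \right)} = - 4 \left(O + 2 E\right) = - 8 E - 4 O$)
$\left(s{\left(2,6 \right)} - 15\right)^{2} = \left(\left(\left(-8\right) 2 - 24\right) - 15\right)^{2} = \left(\left(-16 - 24\right) - 15\right)^{2} = \left(-40 - 15\right)^{2} = \left(-55\right)^{2} = 3025$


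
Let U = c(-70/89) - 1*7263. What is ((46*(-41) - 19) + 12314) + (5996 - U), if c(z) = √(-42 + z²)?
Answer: 23668 - I*√327782/89 ≈ 23668.0 - 6.4328*I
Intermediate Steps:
U = -7263 + I*√327782/89 (U = √(-42 + (-70/89)²) - 1*7263 = √(-42 + (-70*1/89)²) - 7263 = √(-42 + (-70/89)²) - 7263 = √(-42 + 4900/7921) - 7263 = √(-327782/7921) - 7263 = I*√327782/89 - 7263 = -7263 + I*√327782/89 ≈ -7263.0 + 6.4328*I)
((46*(-41) - 19) + 12314) + (5996 - U) = ((46*(-41) - 19) + 12314) + (5996 - (-7263 + I*√327782/89)) = ((-1886 - 19) + 12314) + (5996 + (7263 - I*√327782/89)) = (-1905 + 12314) + (13259 - I*√327782/89) = 10409 + (13259 - I*√327782/89) = 23668 - I*√327782/89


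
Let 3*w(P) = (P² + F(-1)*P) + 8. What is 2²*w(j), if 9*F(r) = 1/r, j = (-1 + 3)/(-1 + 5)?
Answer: 295/27 ≈ 10.926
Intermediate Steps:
j = ½ (j = 2/4 = 2*(¼) = ½ ≈ 0.50000)
F(r) = 1/(9*r)
w(P) = 8/3 - P/27 + P²/3 (w(P) = ((P² + ((⅑)/(-1))*P) + 8)/3 = ((P² + ((⅑)*(-1))*P) + 8)/3 = ((P² - P/9) + 8)/3 = (8 + P² - P/9)/3 = 8/3 - P/27 + P²/3)
2²*w(j) = 2²*(8/3 - 1/27*½ + (½)²/3) = 4*(8/3 - 1/54 + (⅓)*(¼)) = 4*(8/3 - 1/54 + 1/12) = 4*(295/108) = 295/27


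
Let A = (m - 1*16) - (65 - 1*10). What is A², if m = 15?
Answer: 3136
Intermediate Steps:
A = -56 (A = (15 - 1*16) - (65 - 1*10) = (15 - 16) - (65 - 10) = -1 - 1*55 = -1 - 55 = -56)
A² = (-56)² = 3136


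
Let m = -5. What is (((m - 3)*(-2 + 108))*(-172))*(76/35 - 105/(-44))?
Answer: 255940816/385 ≈ 6.6478e+5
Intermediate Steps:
(((m - 3)*(-2 + 108))*(-172))*(76/35 - 105/(-44)) = (((-5 - 3)*(-2 + 108))*(-172))*(76/35 - 105/(-44)) = (-8*106*(-172))*(76*(1/35) - 105*(-1/44)) = (-848*(-172))*(76/35 + 105/44) = 145856*(7019/1540) = 255940816/385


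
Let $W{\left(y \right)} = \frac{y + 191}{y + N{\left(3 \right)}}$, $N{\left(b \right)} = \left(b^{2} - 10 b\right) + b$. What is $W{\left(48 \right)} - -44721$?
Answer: $\frac{1341869}{30} \approx 44729.0$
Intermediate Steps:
$N{\left(b \right)} = b^{2} - 9 b$
$W{\left(y \right)} = \frac{191 + y}{-18 + y}$ ($W{\left(y \right)} = \frac{y + 191}{y + 3 \left(-9 + 3\right)} = \frac{191 + y}{y + 3 \left(-6\right)} = \frac{191 + y}{y - 18} = \frac{191 + y}{-18 + y}$)
$W{\left(48 \right)} - -44721 = \frac{191 + 48}{-18 + 48} - -44721 = \frac{1}{30} \cdot 239 + 44721 = \frac{239}{30} + 44721 = \frac{1341869}{30}$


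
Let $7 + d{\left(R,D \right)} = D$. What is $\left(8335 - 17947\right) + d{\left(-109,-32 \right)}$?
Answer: $-9651$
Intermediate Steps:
$d{\left(R,D \right)} = -7 + D$
$\left(8335 - 17947\right) + d{\left(-109,-32 \right)} = \left(8335 - 17947\right) - 39 = -9612 - 39 = -9651$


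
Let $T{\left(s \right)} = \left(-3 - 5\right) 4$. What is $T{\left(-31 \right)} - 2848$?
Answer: $-2880$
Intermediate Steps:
$T{\left(s \right)} = -32$ ($T{\left(s \right)} = \left(-8\right) 4 = -32$)
$T{\left(-31 \right)} - 2848 = -32 - 2848 = -2880$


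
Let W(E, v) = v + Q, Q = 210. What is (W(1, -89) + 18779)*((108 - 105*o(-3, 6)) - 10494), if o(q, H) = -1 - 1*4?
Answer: -186372900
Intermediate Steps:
o(q, H) = -5 (o(q, H) = -1 - 4 = -5)
W(E, v) = 210 + v (W(E, v) = v + 210 = 210 + v)
(W(1, -89) + 18779)*((108 - 105*o(-3, 6)) - 10494) = ((210 - 89) + 18779)*((108 - 105*(-5)) - 10494) = (121 + 18779)*((108 + 525) - 10494) = 18900*(633 - 10494) = 18900*(-9861) = -186372900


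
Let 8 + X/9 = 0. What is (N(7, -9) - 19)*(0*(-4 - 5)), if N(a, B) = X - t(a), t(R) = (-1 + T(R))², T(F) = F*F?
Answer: 0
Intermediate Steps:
T(F) = F²
X = -72 (X = -72 + 9*0 = -72 + 0 = -72)
t(R) = (-1 + R²)²
N(a, B) = -72 - (-1 + a²)²
(N(7, -9) - 19)*(0*(-4 - 5)) = ((-72 - (-1 + 7²)²) - 19)*(0*(-4 - 5)) = ((-72 - (-1 + 49)²) - 19)*(0*(-9)) = ((-72 - 1*48²) - 19)*0 = ((-72 - 1*2304) - 19)*0 = ((-72 - 2304) - 19)*0 = (-2376 - 19)*0 = -2395*0 = 0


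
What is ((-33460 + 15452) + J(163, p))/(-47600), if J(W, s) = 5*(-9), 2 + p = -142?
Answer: 2579/6800 ≈ 0.37926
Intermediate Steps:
p = -144 (p = -2 - 142 = -144)
J(W, s) = -45
((-33460 + 15452) + J(163, p))/(-47600) = ((-33460 + 15452) - 45)/(-47600) = (-18008 - 45)*(-1/47600) = -18053*(-1/47600) = 2579/6800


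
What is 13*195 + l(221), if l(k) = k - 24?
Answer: 2732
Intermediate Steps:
l(k) = -24 + k
13*195 + l(221) = 13*195 + (-24 + 221) = 2535 + 197 = 2732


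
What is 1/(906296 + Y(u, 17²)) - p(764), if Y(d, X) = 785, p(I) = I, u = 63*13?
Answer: -693009883/907081 ≈ -764.00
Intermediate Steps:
u = 819
1/(906296 + Y(u, 17²)) - p(764) = 1/(906296 + 785) - 1*764 = 1/907081 - 764 = -693009883/907081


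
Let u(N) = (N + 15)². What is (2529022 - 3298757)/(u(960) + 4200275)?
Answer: -153947/1030180 ≈ -0.14944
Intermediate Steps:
u(N) = (15 + N)²
(2529022 - 3298757)/(u(960) + 4200275) = (2529022 - 3298757)/((15 + 960)² + 4200275) = -769735/(975² + 4200275) = -769735/(950625 + 4200275) = -769735/5150900 = -769735*1/5150900 = -153947/1030180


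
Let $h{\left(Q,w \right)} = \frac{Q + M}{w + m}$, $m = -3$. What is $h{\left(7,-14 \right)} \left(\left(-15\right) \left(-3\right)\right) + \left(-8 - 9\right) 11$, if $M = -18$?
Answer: $- \frac{2684}{17} \approx -157.88$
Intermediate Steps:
$h{\left(Q,w \right)} = \frac{-18 + Q}{-3 + w}$ ($h{\left(Q,w \right)} = \frac{Q - 18}{w - 3} = \frac{-18 + Q}{-3 + w}$)
$h{\left(7,-14 \right)} \left(\left(-15\right) \left(-3\right)\right) + \left(-8 - 9\right) 11 = \frac{-18 + 7}{-3 - 14} \left(\left(-15\right) \left(-3\right)\right) + \left(-8 - 9\right) 11 = \frac{1}{-17} \left(-11\right) 45 - 187 = \left(- \frac{1}{17}\right) \left(-11\right) 45 - 187 = \frac{11}{17} \cdot 45 - 187 = \frac{495}{17} - 187 = - \frac{2684}{17}$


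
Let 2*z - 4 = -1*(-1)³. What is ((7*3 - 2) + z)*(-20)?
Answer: -430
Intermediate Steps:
z = 5/2 (z = 2 + (-1*(-1)³)/2 = 2 + (-1*(-1))/2 = 2 + (½)*1 = 2 + ½ = 5/2 ≈ 2.5000)
((7*3 - 2) + z)*(-20) = ((7*3 - 2) + 5/2)*(-20) = ((21 - 2) + 5/2)*(-20) = (19 + 5/2)*(-20) = (43/2)*(-20) = -430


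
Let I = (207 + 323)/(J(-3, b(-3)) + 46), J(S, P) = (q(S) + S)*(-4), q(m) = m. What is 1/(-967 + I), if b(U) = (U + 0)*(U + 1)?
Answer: -7/6716 ≈ -0.0010423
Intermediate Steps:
b(U) = U*(1 + U)
J(S, P) = -8*S (J(S, P) = (S + S)*(-4) = (2*S)*(-4) = -8*S)
I = 53/7 (I = (207 + 323)/(-8*(-3) + 46) = 530/(24 + 46) = 530/70 = 530*(1/70) = 53/7 ≈ 7.5714)
1/(-967 + I) = 1/(-967 + 53/7) = 1/(-6716/7) = -7/6716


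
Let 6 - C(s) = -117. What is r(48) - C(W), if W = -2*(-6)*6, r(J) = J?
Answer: -75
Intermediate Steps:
W = 72 (W = 12*6 = 72)
C(s) = 123 (C(s) = 6 - 1*(-117) = 6 + 117 = 123)
r(48) - C(W) = 48 - 1*123 = 48 - 123 = -75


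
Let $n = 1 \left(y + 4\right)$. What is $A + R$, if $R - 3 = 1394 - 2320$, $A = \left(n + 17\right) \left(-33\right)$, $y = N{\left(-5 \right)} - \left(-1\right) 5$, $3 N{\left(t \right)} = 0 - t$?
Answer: $-1836$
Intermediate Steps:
$N{\left(t \right)} = - \frac{t}{3}$ ($N{\left(t \right)} = \frac{0 - t}{3} = \frac{\left(-1\right) t}{3} = - \frac{t}{3}$)
$y = \frac{20}{3}$ ($y = \left(- \frac{1}{3}\right) \left(-5\right) - \left(-1\right) 5 = \frac{5}{3} - -5 = \frac{5}{3} + 5 = \frac{20}{3} \approx 6.6667$)
$n = \frac{32}{3}$ ($n = 1 \left(\frac{20}{3} + 4\right) = 1 \cdot \frac{32}{3} = \frac{32}{3} \approx 10.667$)
$A = -913$ ($A = \left(\frac{32}{3} + 17\right) \left(-33\right) = \frac{83}{3} \left(-33\right) = -913$)
$R = -923$ ($R = 3 + \left(1394 - 2320\right) = 3 - 926 = -923$)
$A + R = -913 - 923 = -1836$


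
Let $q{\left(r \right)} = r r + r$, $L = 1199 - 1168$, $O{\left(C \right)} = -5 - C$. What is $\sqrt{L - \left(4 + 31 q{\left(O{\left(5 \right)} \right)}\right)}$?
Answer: $3 i \sqrt{307} \approx 52.564 i$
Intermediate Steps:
$L = 31$ ($L = 1199 - 1168 = 31$)
$q{\left(r \right)} = r + r^{2}$ ($q{\left(r \right)} = r^{2} + r = r + r^{2}$)
$\sqrt{L - \left(4 + 31 q{\left(O{\left(5 \right)} \right)}\right)} = \sqrt{31 - \left(4 + 31 \left(-5 - 5\right) \left(1 - 10\right)\right)} = \sqrt{31 - \left(4 + 31 \left(- 10 \left(1 - 10\right)\right)\right)} = \sqrt{31 - \left(4 + 31 \left(\left(-10\right) \left(-9\right)\right)\right)} = \sqrt{31 - 2794} = \sqrt{-2763} = 3 i \sqrt{307}$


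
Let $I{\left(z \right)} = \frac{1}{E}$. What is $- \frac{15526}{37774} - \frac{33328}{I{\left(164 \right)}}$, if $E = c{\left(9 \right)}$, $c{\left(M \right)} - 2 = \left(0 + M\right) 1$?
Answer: $- \frac{6924133059}{18887} \approx -3.6661 \cdot 10^{5}$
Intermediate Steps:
$c{\left(M \right)} = 2 + M$ ($c{\left(M \right)} = 2 + \left(0 + M\right) 1 = 2 + M 1 = 2 + M$)
$E = 11$ ($E = 2 + 9 = 11$)
$I{\left(z \right)} = \frac{1}{11}$
$- \frac{15526}{37774} - \frac{33328}{I{\left(164 \right)}} = - \frac{15526}{37774} - 33328 \frac{1}{\frac{1}{11}} = \left(-15526\right) \frac{1}{37774} - 366608 = - \frac{7763}{18887} - 366608 = - \frac{6924133059}{18887}$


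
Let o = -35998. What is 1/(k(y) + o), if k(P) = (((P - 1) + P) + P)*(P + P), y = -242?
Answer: 1/315870 ≈ 3.1659e-6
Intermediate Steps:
k(P) = 2*P*(-1 + 3*P) (k(P) = (((-1 + P) + P) + P)*(2*P) = ((-1 + 2*P) + P)*(2*P) = (-1 + 3*P)*(2*P) = 2*P*(-1 + 3*P))
1/(k(y) + o) = 1/(2*(-242)*(-1 + 3*(-242)) - 35998) = 1/(2*(-242)*(-1 - 726) - 35998) = 1/(2*(-242)*(-727) - 35998) = 1/(351868 - 35998) = 1/315870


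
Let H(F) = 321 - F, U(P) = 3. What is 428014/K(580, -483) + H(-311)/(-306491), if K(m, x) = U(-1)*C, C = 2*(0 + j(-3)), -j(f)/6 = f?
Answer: 65591185309/16550514 ≈ 3963.1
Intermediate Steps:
j(f) = -6*f
C = 36 (C = 2*(0 - 6*(-3)) = 2*(0 + 18) = 2*18 = 36)
K(m, x) = 108 (K(m, x) = 3*36 = 108)
428014/K(580, -483) + H(-311)/(-306491) = 428014/108 + (321 - 1*(-311))/(-306491) = 428014*(1/108) + (321 + 311)*(-1/306491) = 214007/54 + 632*(-1/306491) = 214007/54 - 632/306491 = 65591185309/16550514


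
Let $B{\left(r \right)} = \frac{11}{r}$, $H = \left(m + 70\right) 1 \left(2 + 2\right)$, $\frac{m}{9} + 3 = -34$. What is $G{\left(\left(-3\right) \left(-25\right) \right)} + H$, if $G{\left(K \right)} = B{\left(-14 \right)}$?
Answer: $- \frac{14739}{14} \approx -1052.8$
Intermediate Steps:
$m = -333$ ($m = -27 + 9 \left(-34\right) = -27 - 306 = -333$)
$H = -1052$ ($H = \left(-333 + 70\right) 1 \left(2 + 2\right) = - 263 \cdot 1 \cdot 4 = \left(-263\right) 4 = -1052$)
$G{\left(K \right)} = - \frac{11}{14}$ ($G{\left(K \right)} = \frac{11}{-14} = 11 \left(- \frac{1}{14}\right) = - \frac{11}{14}$)
$G{\left(\left(-3\right) \left(-25\right) \right)} + H = - \frac{11}{14} - 1052 = - \frac{14739}{14}$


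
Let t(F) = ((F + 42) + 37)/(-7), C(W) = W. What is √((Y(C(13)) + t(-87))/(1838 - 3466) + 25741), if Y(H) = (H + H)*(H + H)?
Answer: 2*√52232799619/2849 ≈ 160.44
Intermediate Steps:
Y(H) = 4*H² (Y(H) = (2*H)*(2*H) = 4*H²)
t(F) = -79/7 - F/7 (t(F) = ((42 + F) + 37)*(-⅐) = (79 + F)*(-⅐) = -79/7 - F/7)
√((Y(C(13)) + t(-87))/(1838 - 3466) + 25741) = √((4*13² + (-79/7 - ⅐*(-87)))/(1838 - 3466) + 25741) = √((4*169 + (-79/7 + 87/7))/(-1628) + 25741) = √((676 + 8/7)*(-1/1628) + 25741) = √((4740/7)*(-1/1628) + 25741) = √(-1185/2849 + 25741) = √(73334924/2849) = 2*√52232799619/2849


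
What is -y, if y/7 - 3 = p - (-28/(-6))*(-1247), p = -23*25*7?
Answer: -37744/3 ≈ -12581.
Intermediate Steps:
p = -4025 (p = -575*7 = -4025)
y = 37744/3 (y = 21 + 7*(-4025 - (-28/(-6))*(-1247)) = 21 + 7*(-4025 - (-28*(-⅙))*(-1247)) = 21 + 7*(-4025 - 14*(-1247)/3) = 21 + 7*(-4025 - 1*(-17458/3)) = 21 + 7*(-4025 + 17458/3) = 21 + 7*(5383/3) = 21 + 37681/3 = 37744/3 ≈ 12581.)
-y = -1*37744/3 = -37744/3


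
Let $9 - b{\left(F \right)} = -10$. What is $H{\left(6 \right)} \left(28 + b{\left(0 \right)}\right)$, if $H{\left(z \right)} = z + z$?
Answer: $564$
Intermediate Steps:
$b{\left(F \right)} = 19$ ($b{\left(F \right)} = 9 - -10 = 9 + 10 = 19$)
$H{\left(z \right)} = 2 z$
$H{\left(6 \right)} \left(28 + b{\left(0 \right)}\right) = 2 \cdot 6 \left(28 + 19\right) = 12 \cdot 47 = 564$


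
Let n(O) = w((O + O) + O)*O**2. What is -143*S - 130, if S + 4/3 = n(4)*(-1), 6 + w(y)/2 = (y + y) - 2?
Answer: 219830/3 ≈ 73277.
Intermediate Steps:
w(y) = -16 + 4*y (w(y) = -12 + 2*((y + y) - 2) = -12 + 2*(2*y - 2) = -12 + 2*(-2 + 2*y) = -12 + (-4 + 4*y) = -16 + 4*y)
n(O) = O**2*(-16 + 12*O) (n(O) = (-16 + 4*((O + O) + O))*O**2 = (-16 + 4*(2*O + O))*O**2 = (-16 + 4*(3*O))*O**2 = (-16 + 12*O)*O**2 = O**2*(-16 + 12*O))
S = -1540/3 (S = -4/3 + (4**2*(-16 + 12*4))*(-1) = -4/3 + (16*(-16 + 48))*(-1) = -4/3 + (16*32)*(-1) = -4/3 + 512*(-1) = -4/3 - 512 = -1540/3 ≈ -513.33)
-143*S - 130 = -143*(-1540/3) - 130 = 220220/3 - 130 = 219830/3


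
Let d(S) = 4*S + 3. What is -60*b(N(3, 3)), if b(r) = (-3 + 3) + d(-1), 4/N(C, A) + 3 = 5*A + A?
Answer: 60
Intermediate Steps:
d(S) = 3 + 4*S
N(C, A) = 4/(-3 + 6*A) (N(C, A) = 4/(-3 + (5*A + A)) = 4/(-3 + 6*A))
b(r) = -1 (b(r) = (-3 + 3) + (3 + 4*(-1)) = 0 + (3 - 4) = 0 - 1 = -1)
-60*b(N(3, 3)) = -60*(-1) = 60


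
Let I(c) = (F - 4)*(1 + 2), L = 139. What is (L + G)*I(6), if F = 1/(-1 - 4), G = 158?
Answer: -18711/5 ≈ -3742.2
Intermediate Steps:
F = -⅕ (F = 1/(-5) = -⅕ ≈ -0.20000)
I(c) = -63/5 (I(c) = (-⅕ - 4)*(1 + 2) = -21/5*3 = -63/5)
(L + G)*I(6) = (139 + 158)*(-63/5) = 297*(-63/5) = -18711/5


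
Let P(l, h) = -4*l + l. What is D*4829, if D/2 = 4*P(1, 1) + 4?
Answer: -77264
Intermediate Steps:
P(l, h) = -3*l
D = -16 (D = 2*(4*(-3*1) + 4) = 2*(4*(-3) + 4) = 2*(-12 + 4) = 2*(-8) = -16)
D*4829 = -16*4829 = -77264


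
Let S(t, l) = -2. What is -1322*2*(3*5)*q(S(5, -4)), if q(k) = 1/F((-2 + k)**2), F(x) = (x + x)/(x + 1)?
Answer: -168555/8 ≈ -21069.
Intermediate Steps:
F(x) = 2*x/(1 + x) (F(x) = (2*x)/(1 + x) = 2*x/(1 + x))
q(k) = (1 + (-2 + k)**2)/(2*(-2 + k)**2) (q(k) = 1/(2*(-2 + k)**2/(1 + (-2 + k)**2)) = (1 + (-2 + k)**2)/(2*(-2 + k)**2))
-1322*2*(3*5)*q(S(5, -4)) = -1322*2*(3*5)*(1/2 + 1/(2*(-2 - 2)**2)) = -1322*2*15*(1/2 + (1/2)/(-4)**2) = -39660*(1/2 + (1/2)*(1/16)) = -39660*(1/2 + 1/32) = -39660*17/32 = -1322*255/16 = -168555/8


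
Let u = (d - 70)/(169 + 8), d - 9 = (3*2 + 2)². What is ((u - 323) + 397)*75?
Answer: 327525/59 ≈ 5551.3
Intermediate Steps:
d = 73 (d = 9 + (3*2 + 2)² = 9 + (6 + 2)² = 9 + 8² = 9 + 64 = 73)
u = 1/59 (u = (73 - 70)/(169 + 8) = 3/177 = 3*(1/177) = 1/59 ≈ 0.016949)
((u - 323) + 397)*75 = ((1/59 - 323) + 397)*75 = (-19056/59 + 397)*75 = (4367/59)*75 = 327525/59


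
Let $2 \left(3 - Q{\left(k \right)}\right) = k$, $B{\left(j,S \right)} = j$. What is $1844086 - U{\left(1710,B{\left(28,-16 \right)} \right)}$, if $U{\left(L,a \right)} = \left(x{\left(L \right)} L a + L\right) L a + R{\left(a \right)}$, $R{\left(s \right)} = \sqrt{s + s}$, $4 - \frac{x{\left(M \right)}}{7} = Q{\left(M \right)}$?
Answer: $-13736706475514 - 2 \sqrt{14} \approx -1.3737 \cdot 10^{13}$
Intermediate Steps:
$Q{\left(k \right)} = 3 - \frac{k}{2}$
$x{\left(M \right)} = 7 + \frac{7 M}{2}$ ($x{\left(M \right)} = 28 - 7 \left(3 - \frac{M}{2}\right) = 28 + \left(-21 + \frac{7 M}{2}\right) = 7 + \frac{7 M}{2}$)
$R{\left(s \right)} = \sqrt{2} \sqrt{s}$ ($R{\left(s \right)} = \sqrt{2 s} = \sqrt{2} \sqrt{s}$)
$U{\left(L,a \right)} = \sqrt{2} \sqrt{a} + L a \left(L + L a \left(7 + \frac{7 L}{2}\right)\right)$ ($U{\left(L,a \right)} = \left(\left(7 + \frac{7 L}{2}\right) L a + L\right) L a + \sqrt{2} \sqrt{a} = \left(L \left(7 + \frac{7 L}{2}\right) a + L\right) L a + \sqrt{2} \sqrt{a} = \left(L a \left(7 + \frac{7 L}{2}\right) + L\right) L a + \sqrt{2} \sqrt{a} = \left(L + L a \left(7 + \frac{7 L}{2}\right)\right) L a + \sqrt{2} \sqrt{a} = L \left(L + L a \left(7 + \frac{7 L}{2}\right)\right) a + \sqrt{2} \sqrt{a} = L a \left(L + L a \left(7 + \frac{7 L}{2}\right)\right) + \sqrt{2} \sqrt{a} = \sqrt{2} \sqrt{a} + L a \left(L + L a \left(7 + \frac{7 L}{2}\right)\right)$)
$1844086 - U{\left(1710,B{\left(28,-16 \right)} \right)} = 1844086 - \left(28 \cdot 1710^{2} + \sqrt{2} \sqrt{28} + \frac{7 \cdot 1710^{2} \cdot 28^{2} \left(2 + 1710\right)}{2}\right) = 1844086 - \left(28 \cdot 2924100 + \sqrt{2} \cdot 2 \sqrt{7} + \frac{7}{2} \cdot 2924100 \cdot 784 \cdot 1712\right) = 1844086 - \left(81874800 + 2 \sqrt{14} + 13736626444800\right) = 1844086 - \left(13736708319600 + 2 \sqrt{14}\right) = -13736706475514 - 2 \sqrt{14}$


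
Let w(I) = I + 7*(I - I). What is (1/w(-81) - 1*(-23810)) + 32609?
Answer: 4569938/81 ≈ 56419.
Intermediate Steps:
w(I) = I (w(I) = I + 7*0 = I + 0 = I)
(1/w(-81) - 1*(-23810)) + 32609 = (1/(-81) - 1*(-23810)) + 32609 = (-1/81 + 23810) + 32609 = 1928609/81 + 32609 = 4569938/81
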